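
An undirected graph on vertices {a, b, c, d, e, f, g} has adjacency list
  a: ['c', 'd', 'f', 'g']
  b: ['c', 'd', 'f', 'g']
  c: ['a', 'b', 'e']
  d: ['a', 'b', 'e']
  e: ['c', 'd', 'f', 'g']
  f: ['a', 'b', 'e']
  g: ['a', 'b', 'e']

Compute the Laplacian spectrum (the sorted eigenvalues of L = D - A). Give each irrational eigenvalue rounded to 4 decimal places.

Each diagonal entry of L is the vertex degree and each off-diagonal entry is -1 where an edge is present, 0 otherwise; in the order [a, b, c, d, e, f, g] the diagonal is [4, 4, 3, 3, 4, 3, 3]. L is symmetric positive semidefinite, so every eigenvalue is real and nonnegative. There is one zero in the spectrum, matching the 1 component.

[0, 3, 3, 3, 4, 4, 7]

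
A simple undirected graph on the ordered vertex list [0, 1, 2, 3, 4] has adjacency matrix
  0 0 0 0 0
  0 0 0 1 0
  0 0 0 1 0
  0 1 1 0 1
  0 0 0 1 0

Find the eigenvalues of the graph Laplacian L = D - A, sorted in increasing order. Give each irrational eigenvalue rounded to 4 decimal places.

[0, 0, 1, 1, 4]

Reading degrees in the order [0, 1, 2, 3, 4] gives [0, 1, 1, 3, 1]; set D = diag(0, 1, 1, 3, 1) and form L = D - A. Since every row of L sums to 0, the all-ones vector is in the kernel and 0 is an eigenvalue. The 2 zero eigenvalues correspond to the 2 connected components. The largest eigenvalue, 4, is at most the vertex count 5.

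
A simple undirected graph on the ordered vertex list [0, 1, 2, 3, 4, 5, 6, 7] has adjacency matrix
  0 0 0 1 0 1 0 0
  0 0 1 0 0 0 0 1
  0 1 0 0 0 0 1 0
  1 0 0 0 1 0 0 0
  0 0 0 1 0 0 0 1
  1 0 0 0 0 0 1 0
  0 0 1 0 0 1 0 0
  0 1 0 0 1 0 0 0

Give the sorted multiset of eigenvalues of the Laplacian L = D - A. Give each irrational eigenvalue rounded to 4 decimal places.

Each diagonal entry of L is the vertex degree and each off-diagonal entry is -1 where an edge is present, 0 otherwise; in the order [0, 1, 2, 3, 4, 5, 6, 7] the diagonal is [2, 2, 2, 2, 2, 2, 2, 2]. The multiplicity of 0 as a Laplacian eigenvalue equals the number of connected components. The single zero eigenvalue shows the graph is connected. The eigenvalues sum to 16, which equals trace(L) = 2|E|.

[0, 0.5858, 0.5858, 2, 2, 3.4142, 3.4142, 4]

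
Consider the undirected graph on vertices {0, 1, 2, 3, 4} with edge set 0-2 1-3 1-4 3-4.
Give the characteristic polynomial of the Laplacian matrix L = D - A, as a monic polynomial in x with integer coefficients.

Each diagonal entry of L is the vertex degree and each off-diagonal entry is -1 where an edge is present, 0 otherwise; in the order [0, 1, 2, 3, 4] the diagonal is [1, 2, 1, 2, 2]. Computing det(xI - L) by cofactor expansion (or equivalently via sum-over-permutations) gives x^5 - 8x^4 + 21x^3 - 18x^2. The constant term is 0 because L is singular (the all-ones vector lies in its kernel). There are 2 zeros in the spectrum, matching the 2 components.

x^5 - 8x^4 + 21x^3 - 18x^2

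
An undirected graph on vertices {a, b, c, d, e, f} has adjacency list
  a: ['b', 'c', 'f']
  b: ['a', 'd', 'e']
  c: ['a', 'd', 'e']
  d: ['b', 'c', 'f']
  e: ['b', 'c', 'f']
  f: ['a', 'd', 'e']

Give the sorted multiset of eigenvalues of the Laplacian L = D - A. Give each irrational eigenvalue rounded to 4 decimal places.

With the vertex order [a, b, c, d, e, f], the degrees are [3, 3, 3, 3, 3, 3], giving D = diag(3, 3, 3, 3, 3, 3) and L = D - A. L is symmetric positive semidefinite, so every eigenvalue is real and nonnegative. The single zero eigenvalue shows the graph is connected.

[0, 3, 3, 3, 3, 6]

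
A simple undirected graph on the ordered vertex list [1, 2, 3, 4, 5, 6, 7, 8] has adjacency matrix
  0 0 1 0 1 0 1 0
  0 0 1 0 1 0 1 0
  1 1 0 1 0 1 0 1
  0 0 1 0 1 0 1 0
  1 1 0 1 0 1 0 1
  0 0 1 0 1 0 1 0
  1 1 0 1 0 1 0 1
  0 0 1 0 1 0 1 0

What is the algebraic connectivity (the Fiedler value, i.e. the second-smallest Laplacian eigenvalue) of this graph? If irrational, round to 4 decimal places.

3

With the vertex order [1, 2, 3, 4, 5, 6, 7, 8], the degrees are [3, 3, 5, 3, 5, 3, 5, 3], giving D = diag(3, 3, 5, 3, 5, 3, 5, 3) and L = D - A. Computing the eigenvalues of L and sorting gives [0, 3, 3, 3, 3, 5, 5, 8]. The Fiedler value lambda_2 = 3 is strictly positive, so the graph is connected. The largest eigenvalue, 8, is at most the vertex count 8.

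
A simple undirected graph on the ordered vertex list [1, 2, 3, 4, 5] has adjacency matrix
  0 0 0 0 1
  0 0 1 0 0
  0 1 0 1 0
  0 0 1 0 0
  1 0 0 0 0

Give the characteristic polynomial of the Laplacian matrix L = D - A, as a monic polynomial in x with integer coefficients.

Reading degrees in the order [1, 2, 3, 4, 5] gives [1, 1, 2, 1, 1]; set D = diag(1, 1, 2, 1, 1) and form L = D - A. The eigenvalues of L are [0, 0, 1, 2, 3]; the characteristic polynomial is the product of (x - lambda_i), which multiplies out to x^5 - 6x^4 + 11x^3 - 6x^2. Since p(0) = det(-L) = 0, x divides p(x). There are 2 zeros in the spectrum, matching the 2 components. The eigenvalues sum to 6, which equals trace(L) = 2|E|.

x^5 - 6x^4 + 11x^3 - 6x^2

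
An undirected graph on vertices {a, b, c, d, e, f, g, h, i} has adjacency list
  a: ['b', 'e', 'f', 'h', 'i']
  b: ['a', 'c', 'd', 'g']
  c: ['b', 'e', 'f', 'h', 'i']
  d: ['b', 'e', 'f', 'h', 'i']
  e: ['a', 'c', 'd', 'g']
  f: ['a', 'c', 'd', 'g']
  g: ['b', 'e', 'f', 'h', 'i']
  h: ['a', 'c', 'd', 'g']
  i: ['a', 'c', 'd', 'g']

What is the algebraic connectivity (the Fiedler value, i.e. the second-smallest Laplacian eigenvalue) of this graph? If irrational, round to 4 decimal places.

With the vertex order [a, b, c, d, e, f, g, h, i], the degrees are [5, 4, 5, 5, 4, 4, 5, 4, 4], giving D = diag(5, 4, 5, 5, 4, 4, 5, 4, 4) and L = D - A. The sorted Laplacian eigenvalues are [0, 4, 4, 4, 4, 5, 5, 5, 9]; the algebraic connectivity is the second entry, 4. The eigenvalues sum to 40, which equals trace(L) = 2|E|.

4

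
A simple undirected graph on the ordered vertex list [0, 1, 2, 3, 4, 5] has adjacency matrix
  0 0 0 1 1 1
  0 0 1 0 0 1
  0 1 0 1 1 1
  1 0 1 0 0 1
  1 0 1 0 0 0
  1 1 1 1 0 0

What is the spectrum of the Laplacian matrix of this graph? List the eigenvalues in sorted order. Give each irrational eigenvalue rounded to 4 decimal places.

[0, 1.6072, 2.3023, 3.6405, 4.8631, 5.5869]

Reading degrees in the order [0, 1, 2, 3, 4, 5] gives [3, 2, 4, 3, 2, 4]; set D = diag(3, 2, 4, 3, 2, 4) and form L = D - A. Since every row of L sums to 0, the all-ones vector is in the kernel and 0 is an eigenvalue. By the matrix-tree theorem the graph has (1/6) * product of the nonzero eigenvalues = 61 spanning trees. There is one zero in the spectrum, matching the 1 component.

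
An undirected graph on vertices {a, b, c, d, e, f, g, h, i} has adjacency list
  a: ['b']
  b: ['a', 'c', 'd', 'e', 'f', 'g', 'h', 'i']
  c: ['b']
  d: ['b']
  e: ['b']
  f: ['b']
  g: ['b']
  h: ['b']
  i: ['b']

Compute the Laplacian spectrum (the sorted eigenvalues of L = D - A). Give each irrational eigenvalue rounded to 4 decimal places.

Each diagonal entry of L is the vertex degree and each off-diagonal entry is -1 where an edge is present, 0 otherwise; in the order [a, b, c, d, e, f, g, h, i] the diagonal is [1, 8, 1, 1, 1, 1, 1, 1, 1]. Diagonalising L (or applying a numerical eigensolver to the 9x9 matrix) gives the spectrum above. The largest eigenvalue, 9, is at most the vertex count 9.

[0, 1, 1, 1, 1, 1, 1, 1, 9]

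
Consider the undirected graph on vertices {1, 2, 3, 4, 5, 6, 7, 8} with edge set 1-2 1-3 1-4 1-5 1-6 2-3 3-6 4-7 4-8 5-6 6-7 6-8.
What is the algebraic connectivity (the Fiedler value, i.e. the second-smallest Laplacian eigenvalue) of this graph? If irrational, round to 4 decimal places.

1.0680

Each diagonal entry of L is the vertex degree and each off-diagonal entry is -1 where an edge is present, 0 otherwise; in the order [1, 2, 3, 4, 5, 6, 7, 8] the diagonal is [5, 2, 3, 3, 2, 5, 2, 2]. The smallest Laplacian eigenvalue is always 0. The next one, lambda_2 = 1.0680, measures how hard the graph is to disconnect: larger values mean better connectivity. The eigenvalues sum to 24, which equals trace(L) = 2|E|. The largest eigenvalue, 6.6483, is at most the vertex count 8.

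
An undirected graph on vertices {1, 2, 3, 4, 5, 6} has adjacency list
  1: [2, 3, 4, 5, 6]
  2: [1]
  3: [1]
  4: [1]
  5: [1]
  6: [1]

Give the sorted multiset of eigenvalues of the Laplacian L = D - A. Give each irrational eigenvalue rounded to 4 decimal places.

[0, 1, 1, 1, 1, 6]

With the vertex order [1, 2, 3, 4, 5, 6], the degrees are [5, 1, 1, 1, 1, 1], giving D = diag(5, 1, 1, 1, 1, 1) and L = D - A. L is symmetric positive semidefinite, so every eigenvalue is real and nonnegative. The single zero eigenvalue shows the graph is connected. By the matrix-tree theorem the graph has (1/6) * product of the nonzero eigenvalues = 1 spanning tree.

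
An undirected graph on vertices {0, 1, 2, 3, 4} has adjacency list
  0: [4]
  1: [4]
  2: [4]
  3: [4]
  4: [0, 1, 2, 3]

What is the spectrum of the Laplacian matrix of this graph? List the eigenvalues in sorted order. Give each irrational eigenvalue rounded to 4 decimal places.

[0, 1, 1, 1, 5]

Each diagonal entry of L is the vertex degree and each off-diagonal entry is -1 where an edge is present, 0 otherwise; in the order [0, 1, 2, 3, 4] the diagonal is [1, 1, 1, 1, 4]. Since every row of L sums to 0, the all-ones vector is in the kernel and 0 is an eigenvalue. The single zero eigenvalue shows the graph is connected.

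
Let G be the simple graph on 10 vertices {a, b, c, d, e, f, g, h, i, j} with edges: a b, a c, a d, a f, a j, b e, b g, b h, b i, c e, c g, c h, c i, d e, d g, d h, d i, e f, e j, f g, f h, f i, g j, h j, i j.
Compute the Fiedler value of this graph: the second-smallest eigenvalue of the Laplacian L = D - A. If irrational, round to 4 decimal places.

5

Each diagonal entry of L is the vertex degree and each off-diagonal entry is -1 where an edge is present, 0 otherwise; in the order [a, b, c, d, e, f, g, h, i, j] the diagonal is [5, 5, 5, 5, 5, 5, 5, 5, 5, 5]. The sorted Laplacian eigenvalues are [0, 5, 5, 5, 5, 5, 5, 5, 5, 10]; the algebraic connectivity is the second entry, 5.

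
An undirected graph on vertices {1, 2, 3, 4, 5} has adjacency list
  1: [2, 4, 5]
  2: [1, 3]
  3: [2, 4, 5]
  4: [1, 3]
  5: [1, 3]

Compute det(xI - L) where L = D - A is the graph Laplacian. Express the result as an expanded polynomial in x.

x^5 - 12x^4 + 51x^3 - 92x^2 + 60x

With the vertex order [1, 2, 3, 4, 5], the degrees are [3, 2, 3, 2, 2], giving D = diag(3, 2, 3, 2, 2) and L = D - A. L has integer entries, so p(x) = det(xI - L) has integer coefficients. Expanding the determinant yields x^5 - 12x^4 + 51x^3 - 92x^2 + 60x. The constant term is 0 because L is singular (the all-ones vector lies in its kernel). The largest eigenvalue, 5, is at most the vertex count 5.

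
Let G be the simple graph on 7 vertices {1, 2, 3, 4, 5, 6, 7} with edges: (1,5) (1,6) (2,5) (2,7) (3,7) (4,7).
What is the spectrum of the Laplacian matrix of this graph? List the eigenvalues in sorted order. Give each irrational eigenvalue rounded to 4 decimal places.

[0, 0.2254, 1, 1, 2.1859, 3.3604, 4.2283]

With the vertex order [1, 2, 3, 4, 5, 6, 7], the degrees are [2, 2, 1, 1, 2, 1, 3], giving D = diag(2, 2, 1, 1, 2, 1, 3) and L = D - A. Since every row of L sums to 0, the all-ones vector is in the kernel and 0 is an eigenvalue. The single zero eigenvalue shows the graph is connected. By the matrix-tree theorem the graph has (1/7) * product of the nonzero eigenvalues = 1 spanning tree.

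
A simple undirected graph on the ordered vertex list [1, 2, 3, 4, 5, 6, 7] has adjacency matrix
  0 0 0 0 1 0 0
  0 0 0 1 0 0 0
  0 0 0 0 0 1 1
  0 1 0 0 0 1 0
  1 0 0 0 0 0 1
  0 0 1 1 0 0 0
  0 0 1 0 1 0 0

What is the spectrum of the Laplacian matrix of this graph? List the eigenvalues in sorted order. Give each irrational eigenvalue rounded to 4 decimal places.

[0, 0.1981, 0.7530, 1.5550, 2.4450, 3.2470, 3.8019]

Reading degrees in the order [1, 2, 3, 4, 5, 6, 7] gives [1, 1, 2, 2, 2, 2, 2]; set D = diag(1, 1, 2, 2, 2, 2, 2) and form L = D - A. L is symmetric positive semidefinite, so every eigenvalue is real and nonnegative. The single zero eigenvalue shows the graph is connected. By the matrix-tree theorem the graph has (1/7) * product of the nonzero eigenvalues = 1 spanning tree.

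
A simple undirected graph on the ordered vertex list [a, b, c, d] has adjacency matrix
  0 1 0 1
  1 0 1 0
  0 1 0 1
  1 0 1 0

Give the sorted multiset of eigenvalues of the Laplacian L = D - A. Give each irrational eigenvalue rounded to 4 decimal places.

[0, 2, 2, 4]

Each diagonal entry of L is the vertex degree and each off-diagonal entry is -1 where an edge is present, 0 otherwise; in the order [a, b, c, d] the diagonal is [2, 2, 2, 2]. L is symmetric positive semidefinite, so every eigenvalue is real and nonnegative. The single zero eigenvalue shows the graph is connected.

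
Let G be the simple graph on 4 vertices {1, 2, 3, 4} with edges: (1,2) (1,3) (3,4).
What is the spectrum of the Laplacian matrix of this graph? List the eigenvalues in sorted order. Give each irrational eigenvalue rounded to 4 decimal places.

[0, 0.5858, 2, 3.4142]

Each diagonal entry of L is the vertex degree and each off-diagonal entry is -1 where an edge is present, 0 otherwise; in the order [1, 2, 3, 4] the diagonal is [2, 1, 2, 1]. Since every row of L sums to 0, the all-ones vector is in the kernel and 0 is an eigenvalue. The eigenvalues sum to 6, which equals trace(L) = 2|E|. By the matrix-tree theorem the graph has (1/4) * product of the nonzero eigenvalues = 1 spanning tree.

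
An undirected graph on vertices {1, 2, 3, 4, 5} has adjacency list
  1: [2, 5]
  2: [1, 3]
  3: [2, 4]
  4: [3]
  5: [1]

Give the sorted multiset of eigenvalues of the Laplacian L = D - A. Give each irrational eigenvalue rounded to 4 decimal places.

Each diagonal entry of L is the vertex degree and each off-diagonal entry is -1 where an edge is present, 0 otherwise; in the order [1, 2, 3, 4, 5] the diagonal is [2, 2, 2, 1, 1]. L is symmetric positive semidefinite, so every eigenvalue is real and nonnegative. The single zero eigenvalue shows the graph is connected. The eigenvalues sum to 8, which equals trace(L) = 2|E|. There is one zero in the spectrum, matching the 1 component.

[0, 0.3820, 1.3820, 2.6180, 3.6180]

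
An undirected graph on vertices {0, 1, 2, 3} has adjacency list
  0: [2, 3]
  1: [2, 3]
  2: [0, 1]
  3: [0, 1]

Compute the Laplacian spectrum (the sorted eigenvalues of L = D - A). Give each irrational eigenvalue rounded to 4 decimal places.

With the vertex order [0, 1, 2, 3], the degrees are [2, 2, 2, 2], giving D = diag(2, 2, 2, 2) and L = D - A. The multiplicity of 0 as a Laplacian eigenvalue equals the number of connected components. The single zero eigenvalue shows the graph is connected. There is one zero in the spectrum, matching the 1 component.

[0, 2, 2, 4]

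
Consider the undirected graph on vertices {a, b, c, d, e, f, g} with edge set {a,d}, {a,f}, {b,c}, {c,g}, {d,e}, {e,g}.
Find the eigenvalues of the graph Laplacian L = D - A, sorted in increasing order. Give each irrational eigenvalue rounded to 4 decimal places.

[0, 0.1981, 0.7530, 1.5550, 2.4450, 3.2470, 3.8019]

With the vertex order [a, b, c, d, e, f, g], the degrees are [2, 1, 2, 2, 2, 1, 2], giving D = diag(2, 1, 2, 2, 2, 1, 2) and L = D - A. L is symmetric positive semidefinite, so every eigenvalue is real and nonnegative. The single zero eigenvalue shows the graph is connected. The eigenvalues sum to 12, which equals trace(L) = 2|E|. By the matrix-tree theorem the graph has (1/7) * product of the nonzero eigenvalues = 1 spanning tree.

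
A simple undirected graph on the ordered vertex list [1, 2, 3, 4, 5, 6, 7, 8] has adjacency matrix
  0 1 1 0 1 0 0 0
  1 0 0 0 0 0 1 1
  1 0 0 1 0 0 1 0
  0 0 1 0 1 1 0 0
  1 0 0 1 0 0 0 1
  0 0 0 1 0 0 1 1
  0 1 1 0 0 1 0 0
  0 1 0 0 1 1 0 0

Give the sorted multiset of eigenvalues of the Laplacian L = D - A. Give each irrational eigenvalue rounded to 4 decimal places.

[0, 2, 2, 2, 4, 4, 4, 6]

Each diagonal entry of L is the vertex degree and each off-diagonal entry is -1 where an edge is present, 0 otherwise; in the order [1, 2, 3, 4, 5, 6, 7, 8] the diagonal is [3, 3, 3, 3, 3, 3, 3, 3]. Diagonalising L (or applying a numerical eigensolver to the 8x8 matrix) gives the spectrum above. There is one zero in the spectrum, matching the 1 component. The eigenvalues sum to 24, which equals trace(L) = 2|E|.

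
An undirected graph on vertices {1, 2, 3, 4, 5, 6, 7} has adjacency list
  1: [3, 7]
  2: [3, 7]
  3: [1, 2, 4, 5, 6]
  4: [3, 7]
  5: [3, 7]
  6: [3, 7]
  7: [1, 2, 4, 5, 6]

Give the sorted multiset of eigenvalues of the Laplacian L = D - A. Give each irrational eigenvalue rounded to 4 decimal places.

[0, 2, 2, 2, 2, 5, 7]

With the vertex order [1, 2, 3, 4, 5, 6, 7], the degrees are [2, 2, 5, 2, 2, 2, 5], giving D = diag(2, 2, 5, 2, 2, 2, 5) and L = D - A. L is symmetric positive semidefinite, so every eigenvalue is real and nonnegative. The single zero eigenvalue shows the graph is connected. There is one zero in the spectrum, matching the 1 component.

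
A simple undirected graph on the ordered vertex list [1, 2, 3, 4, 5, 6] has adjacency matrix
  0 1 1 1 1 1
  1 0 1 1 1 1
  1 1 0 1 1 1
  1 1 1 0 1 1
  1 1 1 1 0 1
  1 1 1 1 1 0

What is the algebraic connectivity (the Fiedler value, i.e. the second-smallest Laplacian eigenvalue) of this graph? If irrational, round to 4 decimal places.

With the vertex order [1, 2, 3, 4, 5, 6], the degrees are [5, 5, 5, 5, 5, 5], giving D = diag(5, 5, 5, 5, 5, 5) and L = D - A. The smallest Laplacian eigenvalue is always 0. The next one, lambda_2 = 6, measures how hard the graph is to disconnect: larger values mean better connectivity. By the matrix-tree theorem the graph has (1/6) * product of the nonzero eigenvalues = 1296 spanning trees.

6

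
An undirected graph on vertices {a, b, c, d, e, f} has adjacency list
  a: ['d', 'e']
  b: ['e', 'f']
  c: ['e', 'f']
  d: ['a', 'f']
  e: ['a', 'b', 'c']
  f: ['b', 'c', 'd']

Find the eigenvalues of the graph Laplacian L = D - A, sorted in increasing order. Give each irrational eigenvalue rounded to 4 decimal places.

[0, 1.2679, 2, 2, 4, 4.7321]

Each diagonal entry of L is the vertex degree and each off-diagonal entry is -1 where an edge is present, 0 otherwise; in the order [a, b, c, d, e, f] the diagonal is [2, 2, 2, 2, 3, 3]. The multiplicity of 0 as a Laplacian eigenvalue equals the number of connected components. The single zero eigenvalue shows the graph is connected. The largest eigenvalue, 4.7321, is at most the vertex count 6. There is one zero in the spectrum, matching the 1 component.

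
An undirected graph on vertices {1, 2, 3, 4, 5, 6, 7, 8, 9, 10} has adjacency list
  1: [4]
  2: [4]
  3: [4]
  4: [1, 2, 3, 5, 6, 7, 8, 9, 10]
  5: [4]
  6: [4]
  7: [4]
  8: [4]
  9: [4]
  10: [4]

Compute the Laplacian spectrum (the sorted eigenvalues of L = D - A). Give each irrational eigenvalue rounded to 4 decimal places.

[0, 1, 1, 1, 1, 1, 1, 1, 1, 10]

With the vertex order [1, 2, 3, 4, 5, 6, 7, 8, 9, 10], the degrees are [1, 1, 1, 9, 1, 1, 1, 1, 1, 1], giving D = diag(1, 1, 1, 9, 1, 1, 1, 1, 1, 1) and L = D - A. Diagonalising L (or applying a numerical eigensolver to the 10x10 matrix) gives the spectrum above. The single zero eigenvalue shows the graph is connected. The eigenvalues sum to 18, which equals trace(L) = 2|E|. By the matrix-tree theorem the graph has (1/10) * product of the nonzero eigenvalues = 1 spanning tree.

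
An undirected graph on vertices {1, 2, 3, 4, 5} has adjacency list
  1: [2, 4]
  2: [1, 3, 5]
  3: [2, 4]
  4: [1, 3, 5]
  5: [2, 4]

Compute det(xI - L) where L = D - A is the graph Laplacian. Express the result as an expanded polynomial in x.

x^5 - 12x^4 + 51x^3 - 92x^2 + 60x

Each diagonal entry of L is the vertex degree and each off-diagonal entry is -1 where an edge is present, 0 otherwise; in the order [1, 2, 3, 4, 5] the diagonal is [2, 3, 2, 3, 2]. L has integer entries, so p(x) = det(xI - L) has integer coefficients. Expanding the determinant yields x^5 - 12x^4 + 51x^3 - 92x^2 + 60x. The constant term is 0 because L is singular (the all-ones vector lies in its kernel). By the matrix-tree theorem the graph has (1/5) * product of the nonzero eigenvalues = 12 spanning trees.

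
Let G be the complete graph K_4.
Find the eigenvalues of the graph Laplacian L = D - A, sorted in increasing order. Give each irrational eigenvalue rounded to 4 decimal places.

The graph has 4 vertices and degree multiset [3, 3, 3, 3]; D is the diagonal matrix of degrees and L = D - A. Since every row of L sums to 0, the all-ones vector is in the kernel and 0 is an eigenvalue. The single zero eigenvalue shows the graph is connected. There is one zero in the spectrum, matching the 1 component.

[0, 4, 4, 4]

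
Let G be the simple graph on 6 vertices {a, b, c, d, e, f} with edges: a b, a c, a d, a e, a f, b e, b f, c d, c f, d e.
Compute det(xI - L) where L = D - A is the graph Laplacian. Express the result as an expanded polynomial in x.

x^6 - 20x^5 + 155x^4 - 580x^3 + 1045x^2 - 726x

Reading degrees in the order [a, b, c, d, e, f] gives [5, 3, 3, 3, 3, 3]; set D = diag(5, 3, 3, 3, 3, 3) and form L = D - A. Computing det(xI - L) by cofactor expansion (or equivalently via sum-over-permutations) gives x^6 - 20x^5 + 155x^4 - 580x^3 + 1045x^2 - 726x. The coefficient of x^5 equals -trace(L) = -20, matching the sum of degrees.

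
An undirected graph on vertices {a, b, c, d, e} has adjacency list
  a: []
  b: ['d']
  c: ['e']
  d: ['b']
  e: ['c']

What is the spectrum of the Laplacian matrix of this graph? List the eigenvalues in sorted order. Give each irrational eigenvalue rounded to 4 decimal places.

With the vertex order [a, b, c, d, e], the degrees are [0, 1, 1, 1, 1], giving D = diag(0, 1, 1, 1, 1) and L = D - A. Since every row of L sums to 0, the all-ones vector is in the kernel and 0 is an eigenvalue. The 3 zero eigenvalues correspond to the 3 connected components. The eigenvalues sum to 4, which equals trace(L) = 2|E|.

[0, 0, 0, 2, 2]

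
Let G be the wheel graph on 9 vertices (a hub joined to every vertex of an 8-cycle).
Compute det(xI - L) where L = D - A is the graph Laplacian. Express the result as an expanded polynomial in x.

x^9 - 32x^8 + 428x^7 - 3136x^6 + 13786x^5 - 37232x^4 + 60276x^3 - 53424x^2 + 19845x

The graph has 9 vertices and degree multiset [8, 3, 3, 3, 3, 3, 3, 3, 3]; D is the diagonal matrix of degrees and L = D - A. Computing det(xI - L) by cofactor expansion (or equivalently via sum-over-permutations) gives x^9 - 32x^8 + 428x^7 - 3136x^6 + 13786x^5 - 37232x^4 + 60276x^3 - 53424x^2 + 19845x. Since p(0) = det(-L) = 0, x divides p(x). There is one zero in the spectrum, matching the 1 component.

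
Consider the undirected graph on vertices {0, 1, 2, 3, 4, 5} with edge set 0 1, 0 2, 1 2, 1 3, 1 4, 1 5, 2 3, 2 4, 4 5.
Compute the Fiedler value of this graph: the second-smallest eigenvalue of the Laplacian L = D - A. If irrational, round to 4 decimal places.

Each diagonal entry of L is the vertex degree and each off-diagonal entry is -1 where an edge is present, 0 otherwise; in the order [0, 1, 2, 3, 4, 5] the diagonal is [2, 5, 4, 2, 3, 2]. The smallest Laplacian eigenvalue is always 0. The next one, lambda_2 = 1.5188, measures how hard the graph is to disconnect: larger values mean better connectivity. The largest eigenvalue, 6, is at most the vertex count 6. There is one zero in the spectrum, matching the 1 component.

1.5188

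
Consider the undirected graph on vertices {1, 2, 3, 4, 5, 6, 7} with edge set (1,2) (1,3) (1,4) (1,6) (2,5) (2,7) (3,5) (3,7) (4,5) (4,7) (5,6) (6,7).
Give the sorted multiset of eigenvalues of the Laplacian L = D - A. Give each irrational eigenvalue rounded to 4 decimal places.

Reading degrees in the order [1, 2, 3, 4, 5, 6, 7] gives [4, 3, 3, 3, 4, 3, 4]; set D = diag(4, 3, 3, 3, 4, 3, 4) and form L = D - A. The multiplicity of 0 as a Laplacian eigenvalue equals the number of connected components. The single zero eigenvalue shows the graph is connected. The eigenvalues sum to 24, which equals trace(L) = 2|E|.

[0, 3, 3, 3, 4, 4, 7]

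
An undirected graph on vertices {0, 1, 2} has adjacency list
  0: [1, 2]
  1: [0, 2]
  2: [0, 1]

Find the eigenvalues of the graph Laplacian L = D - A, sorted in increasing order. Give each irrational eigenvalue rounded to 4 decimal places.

[0, 3, 3]

Each diagonal entry of L is the vertex degree and each off-diagonal entry is -1 where an edge is present, 0 otherwise; in the order [0, 1, 2] the diagonal is [2, 2, 2]. Diagonalising L (or applying a numerical eigensolver to the 3x3 matrix) gives the spectrum above. The single zero eigenvalue shows the graph is connected. By the matrix-tree theorem the graph has (1/3) * product of the nonzero eigenvalues = 3 spanning trees. The eigenvalues sum to 6, which equals trace(L) = 2|E|.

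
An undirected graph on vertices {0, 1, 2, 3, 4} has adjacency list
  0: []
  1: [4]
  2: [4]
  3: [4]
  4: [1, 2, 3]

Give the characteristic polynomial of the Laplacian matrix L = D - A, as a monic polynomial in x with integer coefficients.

x^5 - 6x^4 + 9x^3 - 4x^2

Each diagonal entry of L is the vertex degree and each off-diagonal entry is -1 where an edge is present, 0 otherwise; in the order [0, 1, 2, 3, 4] the diagonal is [0, 1, 1, 1, 3]. Computing det(xI - L) by cofactor expansion (or equivalently via sum-over-permutations) gives x^5 - 6x^4 + 9x^3 - 4x^2. The coefficient of x^4 equals -trace(L) = -6, matching the sum of degrees. The largest eigenvalue, 4, is at most the vertex count 5. There are 2 zeros in the spectrum, matching the 2 components.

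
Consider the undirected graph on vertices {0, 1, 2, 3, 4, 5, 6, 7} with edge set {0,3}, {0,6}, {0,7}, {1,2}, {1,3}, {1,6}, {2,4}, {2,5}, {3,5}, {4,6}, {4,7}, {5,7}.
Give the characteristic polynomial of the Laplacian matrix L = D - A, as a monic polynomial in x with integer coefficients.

x^8 - 24x^7 + 240x^6 - 1296x^5 + 4080x^4 - 7488x^3 + 7424x^2 - 3072x

With the vertex order [0, 1, 2, 3, 4, 5, 6, 7], the degrees are [3, 3, 3, 3, 3, 3, 3, 3], giving D = diag(3, 3, 3, 3, 3, 3, 3, 3) and L = D - A. Computing det(xI - L) by cofactor expansion (or equivalently via sum-over-permutations) gives x^8 - 24x^7 + 240x^6 - 1296x^5 + 4080x^4 - 7488x^3 + 7424x^2 - 3072x. The coefficient of x^7 equals -trace(L) = -24, matching the sum of degrees. By the matrix-tree theorem the graph has (1/8) * product of the nonzero eigenvalues = 384 spanning trees.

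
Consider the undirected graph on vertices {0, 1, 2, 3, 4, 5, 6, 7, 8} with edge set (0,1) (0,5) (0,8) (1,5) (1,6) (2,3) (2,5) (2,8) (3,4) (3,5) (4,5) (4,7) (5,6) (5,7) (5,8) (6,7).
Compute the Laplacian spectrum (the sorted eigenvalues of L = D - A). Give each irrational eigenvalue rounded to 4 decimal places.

Each diagonal entry of L is the vertex degree and each off-diagonal entry is -1 where an edge is present, 0 otherwise; in the order [0, 1, 2, 3, 4, 5, 6, 7, 8] the diagonal is [3, 3, 3, 3, 3, 8, 3, 3, 3]. The multiplicity of 0 as a Laplacian eigenvalue equals the number of connected components. The single zero eigenvalue shows the graph is connected.

[0, 1.5858, 1.5858, 3, 3, 4.4142, 4.4142, 5, 9]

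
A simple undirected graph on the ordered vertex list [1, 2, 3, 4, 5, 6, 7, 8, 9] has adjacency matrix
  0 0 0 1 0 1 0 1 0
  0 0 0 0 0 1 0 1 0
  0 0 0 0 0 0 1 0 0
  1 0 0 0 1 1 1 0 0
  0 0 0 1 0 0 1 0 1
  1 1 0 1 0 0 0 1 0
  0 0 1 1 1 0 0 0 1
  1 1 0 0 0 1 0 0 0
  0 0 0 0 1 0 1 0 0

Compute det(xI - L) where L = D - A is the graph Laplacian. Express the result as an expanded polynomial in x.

x^9 - 26x^8 + 283x^7 - 1670x^6 + 5775x^5 - 11782x^4 + 13498x^3 - 7618x^2 + 1512x

Reading degrees in the order [1, 2, 3, 4, 5, 6, 7, 8, 9] gives [3, 2, 1, 4, 3, 4, 4, 3, 2]; set D = diag(3, 2, 1, 4, 3, 4, 4, 3, 2) and form L = D - A. L has integer entries, so p(x) = det(xI - L) has integer coefficients. Expanding the determinant yields x^9 - 26x^8 + 283x^7 - 1670x^6 + 5775x^5 - 11782x^4 + 13498x^3 - 7618x^2 + 1512x. The coefficient of x^8 equals -trace(L) = -26, matching the sum of degrees. There is one zero in the spectrum, matching the 1 component. By the matrix-tree theorem the graph has (1/9) * product of the nonzero eigenvalues = 168 spanning trees.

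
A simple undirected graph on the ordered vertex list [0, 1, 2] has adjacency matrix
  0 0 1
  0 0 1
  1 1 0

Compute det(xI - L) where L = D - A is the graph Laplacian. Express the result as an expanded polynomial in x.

x^3 - 4x^2 + 3x

Reading degrees in the order [0, 1, 2] gives [1, 1, 2]; set D = diag(1, 1, 2) and form L = D - A. Computing det(xI - L) by cofactor expansion (or equivalently via sum-over-permutations) gives x^3 - 4x^2 + 3x. Since p(0) = det(-L) = 0, x divides p(x). The largest eigenvalue, 3, is at most the vertex count 3.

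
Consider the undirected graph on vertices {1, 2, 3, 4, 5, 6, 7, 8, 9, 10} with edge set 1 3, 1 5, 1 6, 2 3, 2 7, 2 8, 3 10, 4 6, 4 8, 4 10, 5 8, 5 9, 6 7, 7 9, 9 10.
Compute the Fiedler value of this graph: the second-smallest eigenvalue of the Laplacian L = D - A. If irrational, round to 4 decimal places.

2

Reading degrees in the order [1, 2, 3, 4, 5, 6, 7, 8, 9, 10] gives [3, 3, 3, 3, 3, 3, 3, 3, 3, 3]; set D = diag(3, 3, 3, 3, 3, 3, 3, 3, 3, 3) and form L = D - A. The smallest Laplacian eigenvalue is always 0. The next one, lambda_2 = 2, measures how hard the graph is to disconnect: larger values mean better connectivity. There is one zero in the spectrum, matching the 1 component.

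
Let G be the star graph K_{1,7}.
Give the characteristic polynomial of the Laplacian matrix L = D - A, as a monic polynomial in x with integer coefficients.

The graph has 8 vertices and degree multiset [7, 1, 1, 1, 1, 1, 1, 1]; D is the diagonal matrix of degrees and L = D - A. The eigenvalues of L are [0, 1, 1, 1, 1, 1, 1, 8]; the characteristic polynomial is the product of (x - lambda_i), which multiplies out to x^8 - 14x^7 + 63x^6 - 140x^5 + 175x^4 - 126x^3 + 49x^2 - 8x. The coefficient of x^7 equals -trace(L) = -14, matching the sum of degrees. By the matrix-tree theorem the graph has (1/8) * product of the nonzero eigenvalues = 1 spanning tree. The largest eigenvalue, 8, is at most the vertex count 8.

x^8 - 14x^7 + 63x^6 - 140x^5 + 175x^4 - 126x^3 + 49x^2 - 8x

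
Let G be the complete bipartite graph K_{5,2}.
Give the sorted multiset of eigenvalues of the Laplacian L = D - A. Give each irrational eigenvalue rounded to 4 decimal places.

[0, 2, 2, 2, 2, 5, 7]

The graph has 7 vertices and degree multiset [5, 5, 2, 2, 2, 2, 2]; D is the diagonal matrix of degrees and L = D - A. Diagonalising L (or applying a numerical eigensolver to the 7x7 matrix) gives the spectrum above. By the matrix-tree theorem the graph has (1/7) * product of the nonzero eigenvalues = 80 spanning trees.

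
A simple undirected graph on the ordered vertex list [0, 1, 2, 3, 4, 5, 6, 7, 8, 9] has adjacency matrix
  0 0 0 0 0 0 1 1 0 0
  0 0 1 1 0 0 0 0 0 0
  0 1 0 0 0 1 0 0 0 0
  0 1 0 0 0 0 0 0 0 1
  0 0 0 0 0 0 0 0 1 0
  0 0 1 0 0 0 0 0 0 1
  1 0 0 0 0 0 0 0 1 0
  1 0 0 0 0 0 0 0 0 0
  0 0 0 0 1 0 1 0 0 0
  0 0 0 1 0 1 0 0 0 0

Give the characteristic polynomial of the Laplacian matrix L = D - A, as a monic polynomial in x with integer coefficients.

x^10 - 18x^9 + 136x^8 - 560x^7 + 1365x^6 - 2000x^5 + 1700x^4 - 750x^3 + 125x^2

Reading degrees in the order [0, 1, 2, 3, 4, 5, 6, 7, 8, 9] gives [2, 2, 2, 2, 1, 2, 2, 1, 2, 2]; set D = diag(2, 2, 2, 2, 1, 2, 2, 1, 2, 2) and form L = D - A. Computing det(xI - L) by cofactor expansion (or equivalently via sum-over-permutations) gives x^10 - 18x^9 + 136x^8 - 560x^7 + 1365x^6 - 2000x^5 + 1700x^4 - 750x^3 + 125x^2. Since p(0) = det(-L) = 0, x divides p(x). There are 2 zeros in the spectrum, matching the 2 components.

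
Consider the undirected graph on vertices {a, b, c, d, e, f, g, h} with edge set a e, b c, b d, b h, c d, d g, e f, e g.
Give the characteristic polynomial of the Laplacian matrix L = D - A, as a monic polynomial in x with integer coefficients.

x^8 - 16x^7 + 101x^6 - 320x^5 + 538x^4 - 470x^3 + 190x^2 - 24x

With the vertex order [a, b, c, d, e, f, g, h], the degrees are [1, 3, 2, 3, 3, 1, 2, 1], giving D = diag(1, 3, 2, 3, 3, 1, 2, 1) and L = D - A. L has integer entries, so p(x) = det(xI - L) has integer coefficients. Expanding the determinant yields x^8 - 16x^7 + 101x^6 - 320x^5 + 538x^4 - 470x^3 + 190x^2 - 24x. The coefficient of x^7 equals -trace(L) = -16, matching the sum of degrees. There is one zero in the spectrum, matching the 1 component. The eigenvalues sum to 16, which equals trace(L) = 2|E|.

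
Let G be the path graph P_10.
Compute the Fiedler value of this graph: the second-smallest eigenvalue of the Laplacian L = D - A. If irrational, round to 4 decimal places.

The graph has 10 vertices and degree multiset [2, 2, 2, 2, 2, 2, 2, 2, 1, 1]; D is the diagonal matrix of degrees and L = D - A. Computing the eigenvalues of L and sorting gives [0, 0.0979, 0.3820, 0.8244, 1.3820, 2, 2.6180, 3.1756, 3.6180, 3.9021]. The Fiedler value lambda_2 = 0.0979 is strictly positive, so the graph is connected. There is one zero in the spectrum, matching the 1 component.

0.0979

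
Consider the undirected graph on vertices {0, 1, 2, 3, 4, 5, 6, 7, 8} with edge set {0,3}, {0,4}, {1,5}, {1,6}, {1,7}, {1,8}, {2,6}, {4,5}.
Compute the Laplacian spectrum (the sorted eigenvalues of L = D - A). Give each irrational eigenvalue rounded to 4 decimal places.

Reading degrees in the order [0, 1, 2, 3, 4, 5, 6, 7, 8] gives [2, 4, 1, 1, 2, 2, 2, 1, 1]; set D = diag(2, 4, 1, 1, 2, 2, 2, 1, 1) and form L = D - A. The multiplicity of 0 as a Laplacian eigenvalue equals the number of connected components. There is one zero in the spectrum, matching the 1 component.

[0, 0.1774, 0.5242, 1, 1, 2.1609, 2.4961, 3.4670, 5.1743]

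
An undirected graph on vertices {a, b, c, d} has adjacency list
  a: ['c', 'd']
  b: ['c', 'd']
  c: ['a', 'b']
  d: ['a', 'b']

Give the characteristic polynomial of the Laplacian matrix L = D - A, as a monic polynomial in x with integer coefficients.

With the vertex order [a, b, c, d], the degrees are [2, 2, 2, 2], giving D = diag(2, 2, 2, 2) and L = D - A. The eigenvalues of L are [0, 2, 2, 4]; the characteristic polynomial is the product of (x - lambda_i), which multiplies out to x^4 - 8x^3 + 20x^2 - 16x. Since p(0) = det(-L) = 0, x divides p(x). By the matrix-tree theorem the graph has (1/4) * product of the nonzero eigenvalues = 4 spanning trees.

x^4 - 8x^3 + 20x^2 - 16x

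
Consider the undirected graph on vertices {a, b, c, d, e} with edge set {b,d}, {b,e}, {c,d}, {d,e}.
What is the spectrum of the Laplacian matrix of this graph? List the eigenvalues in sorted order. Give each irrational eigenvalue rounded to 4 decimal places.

[0, 0, 1, 3, 4]

Reading degrees in the order [a, b, c, d, e] gives [0, 2, 1, 3, 2]; set D = diag(0, 2, 1, 3, 2) and form L = D - A. L is symmetric positive semidefinite, so every eigenvalue is real and nonnegative. The 2 zero eigenvalues correspond to the 2 connected components. The largest eigenvalue, 4, is at most the vertex count 5.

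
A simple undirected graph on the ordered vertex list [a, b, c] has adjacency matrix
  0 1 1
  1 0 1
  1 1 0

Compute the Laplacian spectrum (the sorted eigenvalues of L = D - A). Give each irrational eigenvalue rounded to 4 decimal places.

[0, 3, 3]

Each diagonal entry of L is the vertex degree and each off-diagonal entry is -1 where an edge is present, 0 otherwise; in the order [a, b, c] the diagonal is [2, 2, 2]. Since every row of L sums to 0, the all-ones vector is in the kernel and 0 is an eigenvalue. The single zero eigenvalue shows the graph is connected. The eigenvalues sum to 6, which equals trace(L) = 2|E|. The largest eigenvalue, 3, is at most the vertex count 3.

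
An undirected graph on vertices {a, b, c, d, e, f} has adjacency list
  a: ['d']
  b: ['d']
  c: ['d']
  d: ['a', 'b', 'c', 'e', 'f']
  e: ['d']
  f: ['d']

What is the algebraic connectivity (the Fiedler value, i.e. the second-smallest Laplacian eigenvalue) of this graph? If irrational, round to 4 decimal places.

1

Reading degrees in the order [a, b, c, d, e, f] gives [1, 1, 1, 5, 1, 1]; set D = diag(1, 1, 1, 5, 1, 1) and form L = D - A. Computing the eigenvalues of L and sorting gives [0, 1, 1, 1, 1, 6]. The Fiedler value lambda_2 = 1 is strictly positive, so the graph is connected. The eigenvalues sum to 10, which equals trace(L) = 2|E|.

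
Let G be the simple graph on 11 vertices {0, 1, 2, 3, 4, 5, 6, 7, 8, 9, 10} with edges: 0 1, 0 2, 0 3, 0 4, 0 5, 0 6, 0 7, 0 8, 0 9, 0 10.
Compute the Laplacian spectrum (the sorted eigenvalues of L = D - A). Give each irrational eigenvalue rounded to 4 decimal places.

Each diagonal entry of L is the vertex degree and each off-diagonal entry is -1 where an edge is present, 0 otherwise; in the order [0, 1, 2, 3, 4, 5, 6, 7, 8, 9, 10] the diagonal is [10, 1, 1, 1, 1, 1, 1, 1, 1, 1, 1]. Diagonalising L (or applying a numerical eigensolver to the 11x11 matrix) gives the spectrum above. The single zero eigenvalue shows the graph is connected. The largest eigenvalue, 11, is at most the vertex count 11.

[0, 1, 1, 1, 1, 1, 1, 1, 1, 1, 11]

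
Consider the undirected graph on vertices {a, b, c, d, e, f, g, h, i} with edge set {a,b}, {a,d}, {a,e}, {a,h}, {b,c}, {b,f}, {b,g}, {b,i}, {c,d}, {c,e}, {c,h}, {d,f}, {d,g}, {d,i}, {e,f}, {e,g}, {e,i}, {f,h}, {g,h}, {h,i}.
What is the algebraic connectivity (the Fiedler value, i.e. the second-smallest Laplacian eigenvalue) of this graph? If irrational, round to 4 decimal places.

4

Each diagonal entry of L is the vertex degree and each off-diagonal entry is -1 where an edge is present, 0 otherwise; in the order [a, b, c, d, e, f, g, h, i] the diagonal is [4, 5, 4, 5, 5, 4, 4, 5, 4]. Computing the eigenvalues of L and sorting gives [0, 4, 4, 4, 4, 5, 5, 5, 9]. The Fiedler value lambda_2 = 4 is strictly positive, so the graph is connected. There is one zero in the spectrum, matching the 1 component.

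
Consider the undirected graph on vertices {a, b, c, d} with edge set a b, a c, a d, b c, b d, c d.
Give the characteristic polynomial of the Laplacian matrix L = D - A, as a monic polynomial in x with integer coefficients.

x^4 - 12x^3 + 48x^2 - 64x

Reading degrees in the order [a, b, c, d] gives [3, 3, 3, 3]; set D = diag(3, 3, 3, 3) and form L = D - A. The eigenvalues of L are [0, 4, 4, 4]; the characteristic polynomial is the product of (x - lambda_i), which multiplies out to x^4 - 12x^3 + 48x^2 - 64x. The constant term is 0 because L is singular (the all-ones vector lies in its kernel). The eigenvalues sum to 12, which equals trace(L) = 2|E|. There is one zero in the spectrum, matching the 1 component.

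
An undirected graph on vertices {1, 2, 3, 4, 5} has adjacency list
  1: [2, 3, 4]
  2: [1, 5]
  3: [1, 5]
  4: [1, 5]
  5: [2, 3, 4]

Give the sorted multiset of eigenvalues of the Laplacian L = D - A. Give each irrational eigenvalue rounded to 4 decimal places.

Reading degrees in the order [1, 2, 3, 4, 5] gives [3, 2, 2, 2, 3]; set D = diag(3, 2, 2, 2, 3) and form L = D - A. Since every row of L sums to 0, the all-ones vector is in the kernel and 0 is an eigenvalue. The single zero eigenvalue shows the graph is connected. There is one zero in the spectrum, matching the 1 component. By the matrix-tree theorem the graph has (1/5) * product of the nonzero eigenvalues = 12 spanning trees.

[0, 2, 2, 3, 5]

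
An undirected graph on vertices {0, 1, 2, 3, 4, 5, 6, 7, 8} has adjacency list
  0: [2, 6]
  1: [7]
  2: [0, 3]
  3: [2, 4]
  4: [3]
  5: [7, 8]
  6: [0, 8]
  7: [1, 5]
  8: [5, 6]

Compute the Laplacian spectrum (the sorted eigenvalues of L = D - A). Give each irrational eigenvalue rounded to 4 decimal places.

[0, 0.1206, 0.4679, 1, 1.6527, 2.3473, 3, 3.5321, 3.8794]

With the vertex order [0, 1, 2, 3, 4, 5, 6, 7, 8], the degrees are [2, 1, 2, 2, 1, 2, 2, 2, 2], giving D = diag(2, 1, 2, 2, 1, 2, 2, 2, 2) and L = D - A. Diagonalising L (or applying a numerical eigensolver to the 9x9 matrix) gives the spectrum above. The single zero eigenvalue shows the graph is connected. The eigenvalues sum to 16, which equals trace(L) = 2|E|.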